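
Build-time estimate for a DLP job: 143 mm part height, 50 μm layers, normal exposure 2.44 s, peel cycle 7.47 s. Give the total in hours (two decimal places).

7.87 hours

Number of layers: 143 / 0.05 → 2860 (rounded up).
Per-layer time = 2.44 + 7.47 = 9.91 s.
Total = 2860 × 9.91 = 28342.6 s = 7.87 hours.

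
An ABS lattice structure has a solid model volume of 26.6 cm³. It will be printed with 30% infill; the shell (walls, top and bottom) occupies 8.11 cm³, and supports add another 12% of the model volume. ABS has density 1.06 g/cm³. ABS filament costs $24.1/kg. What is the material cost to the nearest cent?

$0.43

Volume inside the shell: 26.6 − 8.11 → 18.49 cm³.
Infill deposited: 0.30 × 18.49 → 5.547 cm³.
Support = 0.12 × 26.6 = 3.192 cm³.
Deposited volume: 8.11 + 5.547 + 3.192 → 16.849 cm³.
Mass = 16.849 × 1.06 = 17.85994 g.
At $24.1/kg: 17.85994/1000 × 24.1 = $0.43.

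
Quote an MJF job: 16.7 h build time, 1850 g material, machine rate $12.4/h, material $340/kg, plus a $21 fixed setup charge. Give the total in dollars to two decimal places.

$857.08

Machine-time cost = 12.4 × 16.7 = $207.08.
Material charge: 340 × 1850/1000 → $629.00.
Adding setup: 207.08 + 629.00 + 21 → $857.08.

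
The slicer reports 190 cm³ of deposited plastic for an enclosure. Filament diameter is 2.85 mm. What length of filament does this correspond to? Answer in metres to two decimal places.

Filament cross-section = π × (2.85/2)² = 6.3794 mm².
Length = 190 cm³ / 6.3794 mm² = 190000 / 6.3794 = 29783.37 mm = 29.78 m.

29.78 m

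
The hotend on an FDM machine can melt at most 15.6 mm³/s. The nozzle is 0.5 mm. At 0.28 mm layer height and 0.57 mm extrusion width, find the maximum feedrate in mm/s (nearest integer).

A = 0.28 × 0.57, so 0.1596 mm².
v_max = Q/A = 15.6/0.1596 = 97.74 mm/s → 98 mm/s.

98 mm/s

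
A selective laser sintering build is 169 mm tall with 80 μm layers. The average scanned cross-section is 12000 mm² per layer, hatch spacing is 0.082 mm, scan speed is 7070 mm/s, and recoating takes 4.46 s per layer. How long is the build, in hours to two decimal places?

14.77 hours

Layers = ⌈169/0.08⌉ = 2113.
Per-layer scan distance = 12000 / 0.082, so 146341.5 mm.
Scan time per layer = 146341.5 / 7070, so 20.6989 s.
Per-layer time: 20.6989 + 4.46 → 25.1589 s.
Total: 2113 × 25.1589 s = 53160.7557 s → 14.77 hours.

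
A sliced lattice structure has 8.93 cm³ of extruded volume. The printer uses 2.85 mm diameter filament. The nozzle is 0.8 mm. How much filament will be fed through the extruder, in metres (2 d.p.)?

A = π r² = π × 1.425² = 6.3794 mm².
Length = 8.93 cm³ / 6.3794 mm² = 8930 / 6.3794 = 1399.82 mm = 1.40 m.

1.40 m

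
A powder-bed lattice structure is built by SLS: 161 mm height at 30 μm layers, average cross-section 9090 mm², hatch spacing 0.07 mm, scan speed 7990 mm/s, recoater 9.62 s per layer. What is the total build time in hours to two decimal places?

38.57 hours

Number of layers: 161 / 0.03 → 5367 (rounded up).
Hatch length per layer = 9090 / 0.07 = 129857.1 mm.
Laser time per layer = 129857.1 / 7990, so 16.2525 s.
Time per layer: 16.2525 + 9.62 → 25.8725 s.
5367 layers × 25.8725 s/layer = 138857.7075 s, i.e. 38.57 hours.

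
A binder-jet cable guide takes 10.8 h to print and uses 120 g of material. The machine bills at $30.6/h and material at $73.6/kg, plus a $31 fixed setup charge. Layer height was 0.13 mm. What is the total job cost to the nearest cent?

$370.31

Machine-time cost = 30.6 × 10.8 = $330.48.
Feedstock cost: 73.6 × 120/1000 → $8.832.
Total = 330.48 + 8.832 + 31 = 370.312 ≈ $370.31.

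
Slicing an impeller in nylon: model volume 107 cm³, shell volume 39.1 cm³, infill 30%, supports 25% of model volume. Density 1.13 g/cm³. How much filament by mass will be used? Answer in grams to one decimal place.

97.4 g

Volume inside the shell: 107 − 39.1 → 67.9 cm³.
Infill volume: 0.30 × 67.9 → 20.37 cm³.
Support = 0.25 × 107 = 26.75 cm³.
Total extruded = 39.1 + 20.37 + 26.75 = 86.22 cm³.
Mass = 86.22 × 1.13 = 97.4286 g.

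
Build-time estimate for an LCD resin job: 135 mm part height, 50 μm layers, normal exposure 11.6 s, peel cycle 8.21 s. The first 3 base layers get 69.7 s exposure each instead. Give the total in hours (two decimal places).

14.91 hours

Layers = ⌈135/0.05⌉ = 2700.
Bottom layers = 3 × (69.7 + 8.21), so 233.73 s.
Normal layers = 2697 × (11.6 + 8.21) = 53427.57 s.
Sum: 233.73 + 53427.57 = 53661.3 s → 14.91 hours.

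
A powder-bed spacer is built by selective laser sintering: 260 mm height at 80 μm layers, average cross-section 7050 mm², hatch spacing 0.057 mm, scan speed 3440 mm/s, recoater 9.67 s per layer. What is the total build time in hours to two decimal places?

Layer count = ceil(260 / 0.08) = 3250.
Per-layer scan distance: 7050 / 0.057 → 123684.2 mm.
Scan time per layer = 123684.2 / 3440 = 35.9547 s.
Time per layer: 35.9547 + 9.67 → 45.6247 s.
Build time = 3250 × 45.6247 = 148280.275 s = 41.19 hours.

41.19 hours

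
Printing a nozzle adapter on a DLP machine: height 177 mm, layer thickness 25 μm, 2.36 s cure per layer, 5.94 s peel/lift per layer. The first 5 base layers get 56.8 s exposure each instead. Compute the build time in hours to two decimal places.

Layers = ⌈177/0.025⌉ = 7080.
Bottom layers = 5 × (56.8 + 5.94) = 313.7 s.
Regular layers = 7075 × (2.36 + 5.94) = 58722.5 s.
Sum: 313.7 + 58722.5 = 59036.2 s → 16.40 hours.

16.40 hours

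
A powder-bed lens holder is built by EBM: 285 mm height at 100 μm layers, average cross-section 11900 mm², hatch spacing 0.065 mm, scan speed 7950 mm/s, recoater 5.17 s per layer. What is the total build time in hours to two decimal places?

22.32 hours

Number of layers: 285 / 0.1 → 2850 (rounded up).
Per-layer scan distance = 11900 / 0.065 = 183076.9 mm.
Scan time per layer = 183076.9 / 7950 = 23.0285 s.
Time per layer = 23.0285 + 5.17, so 28.1985 s.
2850 layers × 28.1985 s/layer = 80365.725 s, i.e. 22.32 hours.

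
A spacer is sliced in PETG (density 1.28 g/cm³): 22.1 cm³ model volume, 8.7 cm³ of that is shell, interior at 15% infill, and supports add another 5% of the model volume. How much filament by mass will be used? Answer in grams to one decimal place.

15.1 g

Infill region: 22.1 − 8.7 → 13.4 cm³.
Infill deposited = 0.15 × 13.4, so 2.01 cm³.
Support: 0.05 × 22.1 → 1.105 cm³.
Total printed volume = 8.7 + 2.01 + 1.105, so 11.815 cm³.
Mass: 11.815 × 1.28 → 15.1232 g.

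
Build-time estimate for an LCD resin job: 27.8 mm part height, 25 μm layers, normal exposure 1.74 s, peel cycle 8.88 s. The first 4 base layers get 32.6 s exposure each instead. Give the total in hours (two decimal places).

Layers = ⌈27.8/0.025⌉ = 1112.
Base layers = 4 × (32.6 + 8.88) = 165.92 s.
Regular layers = 1108 × (1.74 + 8.88) = 11766.96 s.
Total = 165.92 + 11766.96 = 11932.88 s = 3.31 hours.

3.31 hours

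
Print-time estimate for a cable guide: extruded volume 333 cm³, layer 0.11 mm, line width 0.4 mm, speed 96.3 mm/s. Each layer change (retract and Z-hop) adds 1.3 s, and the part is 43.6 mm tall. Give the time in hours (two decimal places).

21.97 hours

Bead cross-section = 0.11 × 0.4, so 0.044 mm².
Path length: 333000 mm³ / 0.044 mm² → 7568181.8 mm.
Time extruding: 7568181.8 / 96.3 → 78589.6 s.
Number of layers: 43.6 / 0.11 → 397 (rounded up).
Layer-change overhead: 397 × 1.3 → 516.1 s.
Total = 78589.6 + 516.1 = 79105.7 s = 21.97 hours.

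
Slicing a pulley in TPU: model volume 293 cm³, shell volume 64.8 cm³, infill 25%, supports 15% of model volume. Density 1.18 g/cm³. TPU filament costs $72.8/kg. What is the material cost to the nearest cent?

$14.24

Infill region: 293 − 64.8 → 228.2 cm³.
Deposited infill = 0.25 × 228.2, so 57.05 cm³.
Support: 0.15 × 293 → 43.95 cm³.
Total printed volume = 64.8 + 57.05 + 43.95 = 165.8 cm³.
Mass = 165.8 × 1.18, so 195.644 g.
At $72.8/kg: 195.644/1000 × 72.8 = $14.24.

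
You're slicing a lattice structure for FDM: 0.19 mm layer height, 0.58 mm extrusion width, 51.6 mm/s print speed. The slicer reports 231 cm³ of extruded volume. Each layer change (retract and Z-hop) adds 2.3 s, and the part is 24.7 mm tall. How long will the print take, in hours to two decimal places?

Bead cross-section = 0.19 × 0.58, so 0.1102 mm².
Toolpath length = 231 cm³ / 0.1102 mm² = 231000 / 0.1102 = 2096188.7 mm.
Time extruding: 2096188.7 / 51.6 → 40623.8 s.
Layers = ⌈24.7/0.19⌉ = 130.
Non-print overhead = 130 × 2.3, so 299 s.
Total = 40623.8 + 299 = 40922.8 s = 11.37 hours.

11.37 hours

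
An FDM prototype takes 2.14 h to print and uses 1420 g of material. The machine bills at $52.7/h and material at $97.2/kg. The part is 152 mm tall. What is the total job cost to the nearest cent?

Machine-time cost: 52.7 × 2.14 → $112.778.
Material charge: 97.2 × 1420/1000 → $138.024.
Total = 112.778 + 138.024 = 250.802 ≈ $250.80.

$250.80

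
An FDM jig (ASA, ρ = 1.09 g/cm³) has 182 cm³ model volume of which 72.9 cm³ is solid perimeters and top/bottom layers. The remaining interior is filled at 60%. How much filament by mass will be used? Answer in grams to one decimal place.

150.8 g

Interior volume = 182 − 72.9, so 109.1 cm³.
Infill volume: 0.60 × 109.1 → 65.46 cm³.
Deposited volume: 72.9 + 65.46 → 138.36 cm³.
Mass = 138.36 × 1.09, so 150.8124 g.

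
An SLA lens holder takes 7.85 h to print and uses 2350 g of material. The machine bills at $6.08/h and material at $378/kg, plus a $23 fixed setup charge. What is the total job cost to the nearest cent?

$959.03

Machine-time cost = 6.08 × 7.85, so $47.728.
Feedstock cost: 378 × 2350/1000 → $888.30.
Total = 47.728 + 888.30 + 23 = 959.028 ≈ $959.03.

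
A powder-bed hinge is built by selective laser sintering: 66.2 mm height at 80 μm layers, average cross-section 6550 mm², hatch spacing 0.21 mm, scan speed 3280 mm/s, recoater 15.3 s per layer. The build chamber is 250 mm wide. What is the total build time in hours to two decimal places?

Number of layers: 66.2 / 0.08 → 828 (rounded up).
Hatch length per layer: 6550 / 0.21 → 31190.5 mm.
Per-layer scan time: 31190.5 / 3280 → 9.5093 s.
Time per layer = 9.5093 + 15.3, so 24.8093 s.
Total: 828 × 24.8093 s = 20542.1004 s → 5.71 hours.

5.71 hours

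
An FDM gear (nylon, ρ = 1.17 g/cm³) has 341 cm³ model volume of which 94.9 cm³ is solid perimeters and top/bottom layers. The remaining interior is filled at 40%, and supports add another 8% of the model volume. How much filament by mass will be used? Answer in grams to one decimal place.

Volume inside the shell = 341 − 94.9 = 246.1 cm³.
Deposited infill: 0.40 × 246.1 → 98.44 cm³.
Support = 0.08 × 341 = 27.28 cm³.
Total extruded: 94.9 + 98.44 + 27.28 → 220.62 cm³.
Mass: 220.62 × 1.17 → 258.1254 g.

258.1 g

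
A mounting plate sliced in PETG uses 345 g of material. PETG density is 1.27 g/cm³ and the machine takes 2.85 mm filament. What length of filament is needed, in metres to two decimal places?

Volume = 345 g / 1.27 g·cm⁻³ = 271.6535 cm³ = 271653.5 mm³.
Filament cross-section = π × (2.85/2)² = 6.3794 mm².
Length = 271653.5 / 6.3794 = 42582.92 mm = 42.58 m.

42.58 m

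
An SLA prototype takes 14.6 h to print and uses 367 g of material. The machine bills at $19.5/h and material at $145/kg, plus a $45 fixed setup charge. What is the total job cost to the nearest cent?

Machine cost = 19.5 × 14.6 = $284.70.
Feedstock cost = 145 × 367/1000, so $53.215.
Total = 284.70 + 53.215 + 45 = 382.915 ≈ $382.92.

$382.92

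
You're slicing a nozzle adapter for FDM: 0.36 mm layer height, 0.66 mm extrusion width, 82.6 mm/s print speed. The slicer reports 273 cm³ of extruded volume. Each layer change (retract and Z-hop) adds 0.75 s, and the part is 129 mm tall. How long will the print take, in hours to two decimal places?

3.94 hours

Extrusion cross-section: 0.36 × 0.66 → 0.2376 mm².
Toolpath length = 273 cm³ / 0.2376 mm² = 273000 / 0.2376 = 1148989.9 mm.
Print-move time: 1148989.9 / 82.6 → 13910.3 s.
Layer count = ceil(129 / 0.36) = 359.
Non-print overhead: 359 × 0.75 → 269.25 s.
Altogether 13910.3 + 269.25 = 14179.55 s, i.e. 3.94 hours.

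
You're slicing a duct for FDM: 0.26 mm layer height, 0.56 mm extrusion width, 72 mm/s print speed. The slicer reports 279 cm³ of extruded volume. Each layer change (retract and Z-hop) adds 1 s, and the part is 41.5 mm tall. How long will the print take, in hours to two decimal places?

Line area = 0.26 × 0.56, so 0.1456 mm².
Toolpath length = 279 cm³ / 0.1456 mm² = 279000 / 0.1456 = 1916208.8 mm.
Print-move time = 1916208.8 / 72 = 26614 s.
Number of layers: 41.5 / 0.26 → 160 (rounded up).
Layer-change overhead = 160 × 1, so 160 s.
Altogether 26614 + 160 = 26774 s, i.e. 7.44 hours.

7.44 hours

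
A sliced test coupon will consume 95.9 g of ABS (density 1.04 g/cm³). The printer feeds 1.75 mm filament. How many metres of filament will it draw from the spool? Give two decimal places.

38.34 m

Volume = 95.9 g / 1.04 g·cm⁻³ = 92.2115 cm³ = 92211.5 mm³.
A = π r² = π × 0.875² = 2.4053 mm².
Length = 92211.5 / 2.4053 = 38336.8 mm = 38.34 m.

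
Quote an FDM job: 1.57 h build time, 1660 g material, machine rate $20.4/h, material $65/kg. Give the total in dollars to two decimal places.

Machine-time cost = 20.4 × 1.57 = $32.028.
Material cost = 65 × 1660/1000 = $107.90.
Job cost: 32.028 + 107.90 = 139.928 ≈ $139.93.

$139.93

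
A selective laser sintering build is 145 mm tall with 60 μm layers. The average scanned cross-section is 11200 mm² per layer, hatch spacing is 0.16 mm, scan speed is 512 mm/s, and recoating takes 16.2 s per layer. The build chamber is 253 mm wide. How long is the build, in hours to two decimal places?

102.67 hours

Layer count = ceil(145 / 0.06) = 2417.
Scan path per layer = 11200 / 0.16, so 70000 mm.
Scan time per layer = 70000 / 512, so 136.7188 s.
Per-layer time = 136.7188 + 16.2 = 152.9188 s.
2417 layers × 152.9188 s/layer = 369604.7396 s, i.e. 102.67 hours.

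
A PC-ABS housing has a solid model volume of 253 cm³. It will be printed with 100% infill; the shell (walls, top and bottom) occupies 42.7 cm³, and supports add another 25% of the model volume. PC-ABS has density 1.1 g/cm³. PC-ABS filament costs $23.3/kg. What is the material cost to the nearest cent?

$8.11

Infill region = 253 − 42.7, so 210.3 cm³.
Deposited infill = 1.00 × 210.3, so 210.3 cm³.
Support = 0.25 × 253, so 63.25 cm³.
Total printed volume = 42.7 + 210.3 + 63.25 = 316.25 cm³.
Mass = 316.25 × 1.1 = 347.875 g.
Cost = 347.875 g / 1000 × $23.3/kg = $8.11.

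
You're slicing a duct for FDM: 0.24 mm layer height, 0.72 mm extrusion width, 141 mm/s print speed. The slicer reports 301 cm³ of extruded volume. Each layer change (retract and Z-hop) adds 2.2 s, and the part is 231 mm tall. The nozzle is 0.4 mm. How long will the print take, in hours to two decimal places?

4.02 hours

Bead cross-section = 0.24 × 0.72, so 0.1728 mm².
Toolpath length = 301 cm³ / 0.1728 mm² = 301000 / 0.1728 = 1741898.1 mm.
Extrusion time = 1741898.1 / 141 = 12353.9 s.
Layer count = ceil(231 / 0.24) = 963.
Layer-change overhead: 963 × 2.2 → 2118.6 s.
Altogether 12353.9 + 2118.6 = 14472.5 s, i.e. 4.02 hours.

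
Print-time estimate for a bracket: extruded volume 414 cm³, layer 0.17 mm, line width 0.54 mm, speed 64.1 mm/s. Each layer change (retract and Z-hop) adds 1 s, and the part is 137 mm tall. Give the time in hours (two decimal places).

19.77 hours

Line area = 0.17 × 0.54, so 0.0918 mm².
Path length: 414000 mm³ / 0.0918 mm² → 4509803.9 mm.
Print-move time: 4509803.9 / 64.1 → 70355.8 s.
Number of layers: 137 / 0.17 → 806 (rounded up).
Layer-change overhead: 806 × 1 → 806 s.
Total = 70355.8 + 806 = 71161.8 s = 19.77 hours.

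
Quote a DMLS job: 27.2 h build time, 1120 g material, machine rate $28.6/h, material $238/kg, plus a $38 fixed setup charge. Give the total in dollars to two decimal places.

$1082.48

Machine-time cost = 28.6 × 27.2 = $777.92.
Material charge = 238 × 1120/1000, so $266.56.
Adding setup: 777.92 + 266.56 + 38 → $1082.48.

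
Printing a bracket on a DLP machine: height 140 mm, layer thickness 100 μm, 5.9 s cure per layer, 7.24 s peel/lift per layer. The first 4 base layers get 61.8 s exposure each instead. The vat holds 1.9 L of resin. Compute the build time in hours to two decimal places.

5.17 hours

Layers = ⌈140/0.1⌉ = 1400.
Base layers = 4 × (61.8 + 7.24), so 276.16 s.
Regular layers: 1396 × (5.9 + 7.24) → 18343.44 s.
Total = 276.16 + 18343.44 = 18619.6 s = 5.17 hours.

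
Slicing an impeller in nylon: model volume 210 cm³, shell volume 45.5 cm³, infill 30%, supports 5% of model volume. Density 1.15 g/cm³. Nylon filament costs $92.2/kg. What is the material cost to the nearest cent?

Interior volume: 210 − 45.5 → 164.5 cm³.
Deposited infill = 0.30 × 164.5, so 49.35 cm³.
Support = 0.05 × 210 = 10.5 cm³.
Deposited volume: 45.5 + 49.35 + 10.5 → 105.35 cm³.
Mass = 105.35 × 1.15 = 121.1525 g.
At $92.2/kg: 121.1525/1000 × 92.2 = $11.17.

$11.17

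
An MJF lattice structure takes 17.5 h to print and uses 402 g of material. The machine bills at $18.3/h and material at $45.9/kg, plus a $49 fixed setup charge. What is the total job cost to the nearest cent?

$387.70

Time charge = 18.3 × 17.5 = $320.25.
Feedstock cost: 45.9 × 402/1000 → $18.4518.
Adding setup: 320.25 + 18.4518 + 49 → 387.7018 ≈ $387.70.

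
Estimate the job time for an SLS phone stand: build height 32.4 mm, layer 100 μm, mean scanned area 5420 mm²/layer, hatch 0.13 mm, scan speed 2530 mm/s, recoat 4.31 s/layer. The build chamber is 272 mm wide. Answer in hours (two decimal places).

1.87 hours

Layers = ⌈32.4/0.1⌉ = 324.
Scan path per layer: 5420 / 0.13 → 41692.3 mm.
Per-layer scan time: 41692.3 / 2530 → 16.4792 s.
Layer cycle = 16.4792 + 4.31, so 20.7892 s.
Total: 324 × 20.7892 s = 6735.7008 s → 1.87 hours.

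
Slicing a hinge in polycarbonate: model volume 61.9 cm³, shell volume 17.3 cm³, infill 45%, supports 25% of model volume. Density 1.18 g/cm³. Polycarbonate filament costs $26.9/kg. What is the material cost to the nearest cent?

$1.68

Volume inside the shell = 61.9 − 17.3, so 44.6 cm³.
Deposited infill = 0.45 × 44.6, so 20.07 cm³.
Support = 0.25 × 61.9 = 15.475 cm³.
Total printed volume = 17.3 + 20.07 + 15.475 = 52.845 cm³.
Mass: 52.845 × 1.18 → 62.3571 g.
At $26.9/kg: 62.3571/1000 × 26.9 = $1.68.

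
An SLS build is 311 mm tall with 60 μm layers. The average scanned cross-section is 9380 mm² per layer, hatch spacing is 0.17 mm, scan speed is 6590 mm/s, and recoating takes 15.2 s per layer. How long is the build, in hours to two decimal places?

Layers = ⌈311/0.06⌉ = 5184.
Scan path per layer = 9380 / 0.17 = 55176.5 mm.
Per-layer scan time: 55176.5 / 6590 → 8.3728 s.
Time per layer: 8.3728 + 15.2 → 23.5728 s.
Total: 5184 × 23.5728 s = 122201.3952 s → 33.94 hours.

33.94 hours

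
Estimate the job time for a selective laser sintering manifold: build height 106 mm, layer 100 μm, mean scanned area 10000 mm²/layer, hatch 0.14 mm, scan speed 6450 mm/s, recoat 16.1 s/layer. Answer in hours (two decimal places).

Layer count = ceil(106 / 0.1) = 1060.
Hatch length per layer: 10000 / 0.14 → 71428.6 mm.
Per-layer scan time = 71428.6 / 6450, so 11.0742 s.
Layer cycle = 11.0742 + 16.1, so 27.1742 s.
Total: 1060 × 27.1742 s = 28804.652 s → 8.00 hours.

8.00 hours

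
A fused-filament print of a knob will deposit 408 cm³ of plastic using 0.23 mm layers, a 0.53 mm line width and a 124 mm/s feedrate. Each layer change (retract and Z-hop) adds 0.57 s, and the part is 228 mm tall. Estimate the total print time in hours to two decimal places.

7.65 hours

Line area = 0.23 × 0.53 = 0.1219 mm².
Total extruded path = 408000/0.1219 = 3347005.7 mm.
Print-move time = 3347005.7 / 124 = 26992 s.
Layer count = ceil(228 / 0.23) = 992.
Layer-change overhead = 992 × 0.57 = 565.44 s.
Total = 26992 + 565.44 = 27557.44 s = 7.65 hours.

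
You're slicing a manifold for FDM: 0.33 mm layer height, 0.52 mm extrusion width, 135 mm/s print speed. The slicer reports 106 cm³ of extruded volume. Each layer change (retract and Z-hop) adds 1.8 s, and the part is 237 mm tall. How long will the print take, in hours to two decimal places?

Bead cross-section = 0.33 × 0.52, so 0.1716 mm².
Path length: 106000 mm³ / 0.1716 mm² → 617715.6 mm.
Print-move time = 617715.6 / 135 = 4575.7 s.
Layers = ⌈237/0.33⌉ = 719.
Layer-change overhead = 719 × 1.8, so 1294.2 s.
Altogether 4575.7 + 1294.2 = 5869.9 s, i.e. 1.63 hours.

1.63 hours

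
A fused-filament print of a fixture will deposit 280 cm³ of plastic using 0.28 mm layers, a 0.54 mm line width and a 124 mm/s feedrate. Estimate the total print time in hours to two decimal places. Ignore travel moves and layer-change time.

Bead cross-section = 0.28 × 0.54, so 0.1512 mm².
Total extruded path = 280000/0.1512 = 1851851.9 mm.
Print-move time = 1851851.9 / 124, so 14934.3 s.
Converting: 14934.3 s = 4.15 hours.

4.15 hours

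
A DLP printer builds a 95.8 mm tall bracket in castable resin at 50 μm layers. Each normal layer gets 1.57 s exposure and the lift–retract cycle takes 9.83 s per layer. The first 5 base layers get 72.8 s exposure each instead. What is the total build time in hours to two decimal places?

6.17 hours

Layer count = ceil(95.8 / 0.05) = 1916.
Bottom layers: 5 × (72.8 + 9.83) → 413.15 s.
Remaining layers: 1911 × (1.57 + 9.83) → 21785.4 s.
Sum: 413.15 + 21785.4 = 22198.55 s → 6.17 hours.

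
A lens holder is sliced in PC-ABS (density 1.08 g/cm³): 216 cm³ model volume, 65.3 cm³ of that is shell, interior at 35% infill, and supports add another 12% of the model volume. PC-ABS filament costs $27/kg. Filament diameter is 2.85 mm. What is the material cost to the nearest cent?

$4.20

Volume inside the shell = 216 − 65.3, so 150.7 cm³.
Infill deposited: 0.35 × 150.7 → 52.745 cm³.
Support = 0.12 × 216, so 25.92 cm³.
Total extruded: 65.3 + 52.745 + 25.92 → 143.965 cm³.
Mass = 143.965 × 1.08 = 155.4822 g.
At $27/kg: 155.4822/1000 × 27 = $4.20.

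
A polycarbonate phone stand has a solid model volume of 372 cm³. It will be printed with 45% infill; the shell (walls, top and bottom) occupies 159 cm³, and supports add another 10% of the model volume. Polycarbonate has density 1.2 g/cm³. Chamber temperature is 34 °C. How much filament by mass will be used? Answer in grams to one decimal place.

Volume inside the shell = 372 − 159, so 213 cm³.
Deposited infill = 0.45 × 213, so 95.85 cm³.
Support: 0.10 × 372 → 37.2 cm³.
Total printed volume = 159 + 95.85 + 37.2 = 292.05 cm³.
Mass: 292.05 × 1.2 → 350.46 g.

350.5 g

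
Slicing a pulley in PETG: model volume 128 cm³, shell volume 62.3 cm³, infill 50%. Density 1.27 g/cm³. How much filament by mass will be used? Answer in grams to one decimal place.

Volume inside the shell = 128 − 62.3 = 65.7 cm³.
Deposited infill = 0.50 × 65.7 = 32.85 cm³.
Total extruded = 62.3 + 32.85 = 95.15 cm³.
Mass = 95.15 × 1.27 = 120.8405 g.

120.8 g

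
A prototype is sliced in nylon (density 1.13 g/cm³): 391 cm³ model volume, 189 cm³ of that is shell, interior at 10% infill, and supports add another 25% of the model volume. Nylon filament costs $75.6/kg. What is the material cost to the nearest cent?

Volume inside the shell = 391 − 189 = 202 cm³.
Deposited infill = 0.10 × 202, so 20.2 cm³.
Support = 0.25 × 391 = 97.75 cm³.
Total extruded: 189 + 20.2 + 97.75 → 306.95 cm³.
Mass = 306.95 × 1.13 = 346.8535 g.
Cost = 346.8535 g / 1000 × $75.6/kg = $26.22.

$26.22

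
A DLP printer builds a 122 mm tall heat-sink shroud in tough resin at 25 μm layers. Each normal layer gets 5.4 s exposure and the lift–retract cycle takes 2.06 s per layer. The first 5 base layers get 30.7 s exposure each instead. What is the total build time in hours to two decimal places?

10.15 hours

Layer count = ceil(122 / 0.025) = 4880.
Base layers: 5 × (30.7 + 2.06) → 163.8 s.
Regular layers: 4875 × (5.4 + 2.06) → 36367.5 s.
Total = 163.8 + 36367.5 = 36531.3 s = 10.15 hours.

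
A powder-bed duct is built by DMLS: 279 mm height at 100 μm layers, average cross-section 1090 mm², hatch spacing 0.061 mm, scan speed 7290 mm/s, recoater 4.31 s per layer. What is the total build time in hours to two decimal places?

5.24 hours

Layer count = ceil(279 / 0.1) = 2790.
Per-layer scan distance: 1090 / 0.061 → 17868.9 mm.
Per-layer scan time = 17868.9 / 7290 = 2.4512 s.
Per-layer time: 2.4512 + 4.31 → 6.7612 s.
Total: 2790 × 6.7612 s = 18863.748 s → 5.24 hours.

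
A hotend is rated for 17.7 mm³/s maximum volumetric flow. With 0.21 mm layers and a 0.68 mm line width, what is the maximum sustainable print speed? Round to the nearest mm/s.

Bead cross-section = 0.21 × 0.68 = 0.1428 mm².
Max speed = 17.7 / 0.1428 = 123.95 ≈ 124 mm/s.

124 mm/s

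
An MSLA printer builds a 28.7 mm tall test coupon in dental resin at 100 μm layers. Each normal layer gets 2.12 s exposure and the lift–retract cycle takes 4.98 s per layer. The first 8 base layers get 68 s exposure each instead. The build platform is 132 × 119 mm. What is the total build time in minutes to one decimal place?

Layer count = ceil(28.7 / 0.1) = 287.
Bottom layers: 8 × (68 + 4.98) → 583.84 s.
Remaining layers = 279 × (2.12 + 4.98) = 1980.9 s.
Total = 583.84 + 1980.9 = 2564.74 s = 42.7 minutes.

42.7 minutes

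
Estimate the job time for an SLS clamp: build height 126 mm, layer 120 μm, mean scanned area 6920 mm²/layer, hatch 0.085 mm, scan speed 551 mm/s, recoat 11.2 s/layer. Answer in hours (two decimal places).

Number of layers: 126 / 0.12 → 1050 (rounded up).
Hatch length per layer = 6920 / 0.085, so 81411.8 mm.
Scan time per layer = 81411.8 / 551, so 147.7528 s.
Per-layer time: 147.7528 + 11.2 → 158.9528 s.
1050 layers × 158.9528 s/layer = 166900.44 s, i.e. 46.36 hours.

46.36 hours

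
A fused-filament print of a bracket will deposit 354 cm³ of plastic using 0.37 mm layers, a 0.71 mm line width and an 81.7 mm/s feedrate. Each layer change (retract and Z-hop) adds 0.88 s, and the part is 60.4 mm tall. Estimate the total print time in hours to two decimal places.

Extrusion cross-section: 0.37 × 0.71 → 0.2627 mm².
Path length: 354000 mm³ / 0.2627 mm² → 1347544.7 mm.
Print-move time = 1347544.7 / 81.7, so 16493.8 s.
Number of layers: 60.4 / 0.37 → 164 (rounded up).
Z-hop total: 164 × 0.88 → 144.32 s.
Altogether 16493.8 + 144.32 = 16638.12 s, i.e. 4.62 hours.

4.62 hours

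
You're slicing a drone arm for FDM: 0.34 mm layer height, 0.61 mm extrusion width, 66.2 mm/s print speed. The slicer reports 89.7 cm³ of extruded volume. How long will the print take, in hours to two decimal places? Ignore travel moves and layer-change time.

Bead cross-section = 0.34 × 0.61, so 0.2074 mm².
Toolpath length = 89.7 cm³ / 0.2074 mm² = 89700 / 0.2074 = 432497.6 mm.
Extrusion time: 432497.6 / 66.2 → 6533.2 s.
6533.2 s = 1.81 hours.

1.81 hours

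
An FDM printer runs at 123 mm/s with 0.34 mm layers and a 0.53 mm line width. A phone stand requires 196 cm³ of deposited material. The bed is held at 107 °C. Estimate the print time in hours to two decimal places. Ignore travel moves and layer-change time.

Extrusion cross-section = 0.34 × 0.53, so 0.1802 mm².
Total extruded path = 196000/0.1802 = 1087680.4 mm.
Print-move time = 1087680.4 / 123, so 8842.9 s.
8842.9 s = 2.46 hours.

2.46 hours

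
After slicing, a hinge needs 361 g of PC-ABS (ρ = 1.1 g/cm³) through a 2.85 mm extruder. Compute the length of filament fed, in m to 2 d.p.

51.44 m

Extruded volume: 361/1.1 = 328.1818 cm³ (328181.8 mm³).
A = π r² = π × 1.425² = 6.3794 mm².
L = V/A = 328181.8/6.3794 = 51443.99 mm → 51.44 m.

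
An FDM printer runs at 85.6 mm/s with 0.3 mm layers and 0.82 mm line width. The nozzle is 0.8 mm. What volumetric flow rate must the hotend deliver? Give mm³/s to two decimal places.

21.06

Bead cross-section: 0.3 × 0.82 → 0.246 mm².
Q = v·A = 85.6 × 0.246 = 21.06 mm³/s.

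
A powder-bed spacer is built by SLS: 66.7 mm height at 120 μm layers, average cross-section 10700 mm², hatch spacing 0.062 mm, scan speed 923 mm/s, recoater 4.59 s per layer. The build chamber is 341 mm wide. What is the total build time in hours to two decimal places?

29.59 hours

Layer count = ceil(66.7 / 0.12) = 556.
Per-layer scan distance = 10700 / 0.062 = 172580.6 mm.
Laser time per layer = 172580.6 / 923 = 186.9779 s.
Layer cycle = 186.9779 + 4.59, so 191.5679 s.
Total: 556 × 191.5679 s = 106511.7524 s → 29.59 hours.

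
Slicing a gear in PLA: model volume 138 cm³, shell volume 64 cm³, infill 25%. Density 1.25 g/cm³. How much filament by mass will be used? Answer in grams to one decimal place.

Infill region: 138 − 64 → 74 cm³.
Deposited infill = 0.25 × 74 = 18.5 cm³.
Total printed volume = 64 + 18.5, so 82.5 cm³.
Mass: 82.5 × 1.25 → 103.125 g.

103.1 g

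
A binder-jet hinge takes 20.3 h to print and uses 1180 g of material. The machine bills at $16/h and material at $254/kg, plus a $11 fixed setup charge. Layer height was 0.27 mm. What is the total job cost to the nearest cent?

Time charge = 16 × 20.3 = $324.80.
Material cost = 254 × 1180/1000 = $299.72.
Adding setup: 324.80 + 299.72 + 11 → $635.52.

$635.52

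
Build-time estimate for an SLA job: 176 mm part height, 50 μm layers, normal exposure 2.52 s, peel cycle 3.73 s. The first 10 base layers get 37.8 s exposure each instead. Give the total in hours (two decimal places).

6.21 hours

Number of layers: 176 / 0.05 → 3520 (rounded up).
Burn-in layers: 10 × (37.8 + 3.73) → 415.3 s.
Regular layers: 3510 × (2.52 + 3.73) → 21937.5 s.
Total = 415.3 + 21937.5 = 22352.8 s = 6.21 hours.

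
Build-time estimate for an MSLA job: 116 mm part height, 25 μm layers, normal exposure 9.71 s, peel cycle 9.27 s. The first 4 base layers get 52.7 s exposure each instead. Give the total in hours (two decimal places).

Number of layers: 116 / 0.025 → 4640 (rounded up).
Bottom layers = 4 × (52.7 + 9.27) = 247.88 s.
Regular layers = 4636 × (9.71 + 9.27), so 87991.28 s.
Sum: 247.88 + 87991.28 = 88239.16 s → 24.51 hours.

24.51 hours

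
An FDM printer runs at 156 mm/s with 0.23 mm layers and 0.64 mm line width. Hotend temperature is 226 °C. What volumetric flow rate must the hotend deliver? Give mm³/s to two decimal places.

A = 0.23 × 0.64 = 0.1472 mm².
Q = v·A = 156 × 0.1472 = 22.96 mm³/s.

22.96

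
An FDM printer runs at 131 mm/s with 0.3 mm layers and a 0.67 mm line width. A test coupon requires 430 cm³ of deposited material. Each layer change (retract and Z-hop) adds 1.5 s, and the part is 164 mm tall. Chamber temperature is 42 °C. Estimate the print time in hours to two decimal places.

4.76 hours

Bead cross-section = 0.3 × 0.67 = 0.201 mm².
Path length: 430000 mm³ / 0.201 mm² → 2139303.5 mm.
Time extruding: 2139303.5 / 131 → 16330.6 s.
Layer count = ceil(164 / 0.3) = 547.
Z-hop total = 547 × 1.5, so 820.5 s.
Total = 16330.6 + 820.5 = 17151.1 s = 4.76 hours.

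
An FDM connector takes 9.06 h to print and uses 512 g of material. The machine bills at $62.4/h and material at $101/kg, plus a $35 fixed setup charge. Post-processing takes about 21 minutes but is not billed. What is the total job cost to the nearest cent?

Machine cost = 62.4 × 9.06, so $565.344.
Material charge = 101 × 512/1000 = $51.712.
Adding setup: 565.344 + 51.712 + 35 → 652.056 ≈ $652.06.

$652.06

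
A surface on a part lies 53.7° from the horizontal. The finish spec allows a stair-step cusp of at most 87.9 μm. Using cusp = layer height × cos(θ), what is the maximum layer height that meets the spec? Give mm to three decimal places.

0.148 mm

cos(53.7°) = 0.5920; t_max = 0.0879/0.5920 = 0.148 mm.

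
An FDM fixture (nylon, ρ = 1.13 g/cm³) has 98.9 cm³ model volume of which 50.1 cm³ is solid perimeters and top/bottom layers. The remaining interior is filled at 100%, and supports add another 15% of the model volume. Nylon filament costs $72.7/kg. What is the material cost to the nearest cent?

Volume inside the shell = 98.9 − 50.1 = 48.8 cm³.
Deposited infill = 1.00 × 48.8, so 48.8 cm³.
Support = 0.15 × 98.9, so 14.835 cm³.
Deposited volume = 50.1 + 48.8 + 14.835, so 113.735 cm³.
Mass = 113.735 × 1.13, so 128.52055 g.
At $72.7/kg: 128.52055/1000 × 72.7 = $9.34.

$9.34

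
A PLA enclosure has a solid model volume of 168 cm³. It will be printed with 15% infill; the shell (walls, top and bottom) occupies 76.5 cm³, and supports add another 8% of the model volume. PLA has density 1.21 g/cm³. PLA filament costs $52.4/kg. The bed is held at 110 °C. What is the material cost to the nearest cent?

Volume inside the shell = 168 − 76.5, so 91.5 cm³.
Infill volume = 0.15 × 91.5, so 13.725 cm³.
Support = 0.08 × 168 = 13.44 cm³.
Deposited volume = 76.5 + 13.725 + 13.44, so 103.665 cm³.
Mass = 103.665 × 1.21, so 125.43465 g.
At $52.4/kg: 125.43465/1000 × 52.4 = $6.57.

$6.57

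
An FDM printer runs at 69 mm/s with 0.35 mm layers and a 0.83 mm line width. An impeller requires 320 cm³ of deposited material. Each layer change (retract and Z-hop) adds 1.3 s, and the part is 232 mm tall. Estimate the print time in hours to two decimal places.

Extrusion cross-section: 0.35 × 0.83 → 0.2905 mm².
Toolpath length = 320 cm³ / 0.2905 mm² = 320000 / 0.2905 = 1101549.1 mm.
Time extruding: 1101549.1 / 69 → 15964.5 s.
Number of layers: 232 / 0.35 → 663 (rounded up).
Layer-change overhead: 663 × 1.3 → 861.9 s.
Altogether 15964.5 + 861.9 = 16826.4 s, i.e. 4.67 hours.

4.67 hours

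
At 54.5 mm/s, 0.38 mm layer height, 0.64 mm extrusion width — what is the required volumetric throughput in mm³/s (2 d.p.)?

13.25

Bead cross-section = 0.38 × 0.64 = 0.2432 mm².
Q = v·A = 54.5 × 0.2432 = 13.25 mm³/s.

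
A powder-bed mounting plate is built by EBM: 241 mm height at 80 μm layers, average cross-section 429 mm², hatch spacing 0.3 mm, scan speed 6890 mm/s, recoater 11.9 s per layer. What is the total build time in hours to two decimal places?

Number of layers: 241 / 0.08 → 3013 (rounded up).
Hatch length per layer: 429 / 0.3 → 1430 mm.
Scan time per layer = 1430 / 6890 = 0.2075 s.
Layer cycle: 0.2075 + 11.9 → 12.1075 s.
Total: 3013 × 12.1075 s = 36479.8975 s → 10.13 hours.

10.13 hours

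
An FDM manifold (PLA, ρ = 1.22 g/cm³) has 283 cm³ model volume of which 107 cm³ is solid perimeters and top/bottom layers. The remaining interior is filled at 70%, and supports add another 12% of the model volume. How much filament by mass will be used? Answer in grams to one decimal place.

322.3 g

Volume inside the shell: 283 − 107 → 176 cm³.
Infill volume = 0.70 × 176, so 123.2 cm³.
Support: 0.12 × 283 → 33.96 cm³.
Deposited volume = 107 + 123.2 + 33.96 = 264.16 cm³.
Mass: 264.16 × 1.22 → 322.2752 g.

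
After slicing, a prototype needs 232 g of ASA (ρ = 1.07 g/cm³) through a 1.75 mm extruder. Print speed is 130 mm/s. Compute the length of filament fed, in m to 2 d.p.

Volume = 232 g / 1.07 g·cm⁻³ = 216.8224 cm³ = 216822.4 mm³.
A = π r² = π × 0.875² = 2.4053 mm².
L = V/A = 216822.4/2.4053 = 90143.6 mm → 90.14 m.

90.14 m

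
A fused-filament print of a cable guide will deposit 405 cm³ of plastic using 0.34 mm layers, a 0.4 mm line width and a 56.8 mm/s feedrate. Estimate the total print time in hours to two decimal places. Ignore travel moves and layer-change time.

14.56 hours

Line area = 0.34 × 0.4, so 0.136 mm².
Toolpath length = 405 cm³ / 0.136 mm² = 405000 / 0.136 = 2977941.2 mm.
Extrusion time = 2977941.2 / 56.8, so 52428.5 s.
That's 52428.5 s → 14.56 hours.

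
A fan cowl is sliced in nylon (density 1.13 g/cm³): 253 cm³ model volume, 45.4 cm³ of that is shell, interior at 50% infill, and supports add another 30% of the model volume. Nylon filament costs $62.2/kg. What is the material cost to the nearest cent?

$15.82

Interior volume: 253 − 45.4 → 207.6 cm³.
Deposited infill = 0.50 × 207.6, so 103.8 cm³.
Support = 0.30 × 253 = 75.9 cm³.
Deposited volume: 45.4 + 103.8 + 75.9 → 225.1 cm³.
Mass = 225.1 × 1.13, so 254.363 g.
Cost = 254.363 g / 1000 × $62.2/kg = $15.82.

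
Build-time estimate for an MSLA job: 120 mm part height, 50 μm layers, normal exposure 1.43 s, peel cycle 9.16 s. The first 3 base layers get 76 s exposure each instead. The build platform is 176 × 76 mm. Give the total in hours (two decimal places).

Layers = ⌈120/0.05⌉ = 2400.
Base layers = 3 × (76 + 9.16), so 255.48 s.
Remaining layers = 2397 × (1.43 + 9.16), so 25384.23 s.
Sum: 255.48 + 25384.23 = 25639.71 s → 7.12 hours.

7.12 hours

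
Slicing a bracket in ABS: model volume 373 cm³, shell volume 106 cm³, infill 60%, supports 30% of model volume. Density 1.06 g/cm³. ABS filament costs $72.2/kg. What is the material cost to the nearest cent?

$28.94

Infill region = 373 − 106, so 267 cm³.
Infill deposited = 0.60 × 267 = 160.2 cm³.
Support = 0.30 × 373 = 111.9 cm³.
Total printed volume = 106 + 160.2 + 111.9 = 378.1 cm³.
Mass: 378.1 × 1.06 → 400.786 g.
At $72.2/kg: 400.786/1000 × 72.2 = $28.94.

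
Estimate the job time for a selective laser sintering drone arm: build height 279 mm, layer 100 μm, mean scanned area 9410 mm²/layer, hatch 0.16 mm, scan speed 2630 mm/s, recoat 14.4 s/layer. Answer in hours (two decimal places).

28.49 hours

Layer count = ceil(279 / 0.1) = 2790.
Per-layer scan distance: 9410 / 0.16 → 58812.5 mm.
Laser time per layer: 58812.5 / 2630 → 22.3622 s.
Time per layer: 22.3622 + 14.4 → 36.7622 s.
Build time = 2790 × 36.7622 = 102566.538 s = 28.49 hours.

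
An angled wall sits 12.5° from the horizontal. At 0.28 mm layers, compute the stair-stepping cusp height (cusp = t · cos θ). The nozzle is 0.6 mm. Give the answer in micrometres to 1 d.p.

273.4 μm

Cusp = layer height × cos(12.5°) = 0.28 × 0.9763 = 0.273364 mm = 273.4 μm.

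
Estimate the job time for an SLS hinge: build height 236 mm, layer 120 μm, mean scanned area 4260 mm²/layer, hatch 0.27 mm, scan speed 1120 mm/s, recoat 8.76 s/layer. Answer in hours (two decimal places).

Layer count = ceil(236 / 0.12) = 1967.
Per-layer scan distance = 4260 / 0.27 = 15777.8 mm.
Per-layer scan time = 15777.8 / 1120, so 14.0873 s.
Layer cycle = 14.0873 + 8.76 = 22.8473 s.
1967 layers × 22.8473 s/layer = 44940.6391 s, i.e. 12.48 hours.

12.48 hours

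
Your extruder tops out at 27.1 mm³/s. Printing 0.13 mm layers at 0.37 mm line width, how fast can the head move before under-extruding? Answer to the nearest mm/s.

563 mm/s

A: 0.13 × 0.37 → 0.0481 mm².
Max speed = 27.1 / 0.0481 = 563.41 ≈ 563 mm/s.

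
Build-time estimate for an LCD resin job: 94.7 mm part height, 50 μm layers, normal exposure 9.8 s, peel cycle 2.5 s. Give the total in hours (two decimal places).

Layers = ⌈94.7/0.05⌉ = 1894.
Cycle time: 9.8 + 2.5 → 12.3 s.
Build time: 1894 × 12.3 s = 23296.2 s, i.e. 6.47 hours.

6.47 hours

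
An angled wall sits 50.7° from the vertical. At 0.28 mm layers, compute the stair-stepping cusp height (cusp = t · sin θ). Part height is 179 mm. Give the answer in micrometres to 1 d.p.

216.7 μm

Cusp = layer height × sin(50.7°) = 0.28 × 0.7738 = 0.216664 mm = 216.7 μm.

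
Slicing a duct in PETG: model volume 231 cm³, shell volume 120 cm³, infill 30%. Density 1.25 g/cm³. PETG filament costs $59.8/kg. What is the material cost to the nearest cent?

$11.46

Volume inside the shell = 231 − 120, so 111 cm³.
Infill deposited = 0.30 × 111 = 33.3 cm³.
Total printed volume: 120 + 33.3 → 153.3 cm³.
Mass: 153.3 × 1.25 → 191.625 g.
At $59.8/kg: 191.625/1000 × 59.8 = $11.46.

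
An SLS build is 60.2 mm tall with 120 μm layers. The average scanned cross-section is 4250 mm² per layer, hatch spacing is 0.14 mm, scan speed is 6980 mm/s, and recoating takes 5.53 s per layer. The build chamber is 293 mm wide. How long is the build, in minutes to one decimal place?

82.7 minutes

Number of layers: 60.2 / 0.12 → 502 (rounded up).
Scan path per layer = 4250 / 0.14 = 30357.1 mm.
Scan time per layer: 30357.1 / 6980 → 4.3492 s.
Time per layer = 4.3492 + 5.53, so 9.8792 s.
Total: 502 × 9.8792 s = 4959.3584 s → 82.7 minutes.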